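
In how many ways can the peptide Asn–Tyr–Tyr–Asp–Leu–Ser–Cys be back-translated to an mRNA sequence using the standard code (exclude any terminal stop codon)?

1152

Asn: 2 codons.
Tyr: 2 codons.
Tyr: 2 codons.
Asp: 2 codons.
Leu: 6 codons.
Ser: 6 codons.
Cys: 2 codons.
2 × 2 × 2 × 2 × 6 × 6 × 2 = 1152.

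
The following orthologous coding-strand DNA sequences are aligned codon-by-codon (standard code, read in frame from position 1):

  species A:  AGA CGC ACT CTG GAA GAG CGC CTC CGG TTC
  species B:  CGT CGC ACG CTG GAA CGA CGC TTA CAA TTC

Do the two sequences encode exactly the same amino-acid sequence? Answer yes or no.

Codon 1: AGA Arg / CGT Arg — synonymous.
Codon 2: CGC Arg / CGC Arg — identical.
Codon 3: ACT Thr / ACG Thr — synonymous.
Codon 4: CTG Leu / CTG Leu — identical.
Codon 5: GAA Glu / GAA Glu — identical.
Codon 6: GAG Glu / CGA Arg — nonsynonymous.
Codon 7: CGC Arg / CGC Arg — identical.
Codon 8: CTC Leu / TTA Leu — synonymous.
Codon 9: CGG Arg / CAA Gln — nonsynonymous.
Codon 10: TTC Phe / TTC Phe — identical.
Nonsynonymous differences: 2 → different protein.

no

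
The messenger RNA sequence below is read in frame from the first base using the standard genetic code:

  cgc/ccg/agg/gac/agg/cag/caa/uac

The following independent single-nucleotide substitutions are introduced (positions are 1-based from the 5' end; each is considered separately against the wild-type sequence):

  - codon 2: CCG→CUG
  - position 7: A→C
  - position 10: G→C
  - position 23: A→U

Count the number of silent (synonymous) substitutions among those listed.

Codon 2: CCG (Pro) → CUG (Leu) — missense.
Codon 3: AGG (Arg) → CGG (Arg) — synonymous.
Codon 4: GAC (Asp) → CAC (His) — missense.
Codon 8: UAC (Tyr) → UUC (Phe) — missense.
Synonymous: 1 of 4.

1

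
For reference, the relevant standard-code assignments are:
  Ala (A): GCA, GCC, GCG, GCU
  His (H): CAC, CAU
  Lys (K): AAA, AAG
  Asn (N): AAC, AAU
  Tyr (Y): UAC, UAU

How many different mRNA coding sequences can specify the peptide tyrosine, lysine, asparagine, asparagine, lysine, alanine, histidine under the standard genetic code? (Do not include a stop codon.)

Tyr: 2 codons.
Lys: 2 codons.
Asn: 2 codons.
Asn: 2 codons.
Lys: 2 codons.
Ala: 4 codons.
His: 2 codons.
2 × 2 × 2 × 2 × 2 × 4 × 2 = 256.

256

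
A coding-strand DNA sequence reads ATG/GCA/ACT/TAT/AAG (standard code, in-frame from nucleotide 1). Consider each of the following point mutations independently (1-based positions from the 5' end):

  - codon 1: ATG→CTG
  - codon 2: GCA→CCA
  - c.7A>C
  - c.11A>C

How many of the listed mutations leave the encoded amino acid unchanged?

0

Codon 1: ATG (Met) → CTG (Leu) — missense.
Codon 2: GCA (Ala) → CCA (Pro) — missense.
Codon 3: ACT (Thr) → CCT (Pro) — missense.
Codon 4: TAT (Tyr) → TCT (Ser) — missense.
Synonymous: 0 of 4.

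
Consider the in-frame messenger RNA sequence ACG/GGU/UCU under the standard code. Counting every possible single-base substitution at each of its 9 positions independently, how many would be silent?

9

Codon 1 (ACG, Thr): 3 synonymous substitutions.
Codon 2 (GGU, Gly): 3 synonymous substitutions.
Codon 3 (UCU, Ser): 3 synonymous substitutions.
Total: 3 + 3 + 3 = 9.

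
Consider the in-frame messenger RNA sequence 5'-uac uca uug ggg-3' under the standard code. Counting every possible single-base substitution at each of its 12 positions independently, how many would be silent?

9

Codon 1 (UAC, Tyr): 1 synonymous substitution.
Codon 2 (UCA, Ser): 3 synonymous substitutions.
Codon 3 (UUG, Leu): 2 synonymous substitutions.
Codon 4 (GGG, Gly): 3 synonymous substitutions.
Total: 1 + 3 + 2 + 3 = 9.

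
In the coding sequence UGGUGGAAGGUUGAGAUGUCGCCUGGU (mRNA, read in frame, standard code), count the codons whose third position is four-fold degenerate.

Codon 1 UGG (Trp): third position 1-fold.
Codon 2 UGG (Trp): third position 1-fold.
Codon 3 AAG (Lys): third position 2-fold.
Codon 4 GUU (Val): third position 4-fold.
Codon 5 GAG (Glu): third position 2-fold.
Codon 6 AUG (Met): third position 1-fold.
Codon 7 UCG (Ser): third position 4-fold.
Codon 8 CCU (Pro): third position 4-fold.
Codon 9 GGU (Gly): third position 4-fold.
Four-fold degenerate third positions: 4.

4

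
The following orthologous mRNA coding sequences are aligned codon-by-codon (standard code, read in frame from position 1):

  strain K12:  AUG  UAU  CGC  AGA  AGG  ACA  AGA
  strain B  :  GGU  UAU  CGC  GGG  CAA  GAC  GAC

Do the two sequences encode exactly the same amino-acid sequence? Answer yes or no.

Codon 1: AUG Met / GGU Gly — nonsynonymous.
Codon 2: UAU Tyr / UAU Tyr — identical.
Codon 3: CGC Arg / CGC Arg — identical.
Codon 4: AGA Arg / GGG Gly — nonsynonymous.
Codon 5: AGG Arg / CAA Gln — nonsynonymous.
Codon 6: ACA Thr / GAC Asp — nonsynonymous.
Codon 7: AGA Arg / GAC Asp — nonsynonymous.
Nonsynonymous differences: 5 → different protein.

no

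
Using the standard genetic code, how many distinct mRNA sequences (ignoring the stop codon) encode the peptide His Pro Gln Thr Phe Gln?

His: 2 codons.
Pro: 4 codons.
Gln: 2 codons.
Thr: 4 codons.
Phe: 2 codons.
Gln: 2 codons.
2 × 4 × 2 × 4 × 2 × 2 = 256.

256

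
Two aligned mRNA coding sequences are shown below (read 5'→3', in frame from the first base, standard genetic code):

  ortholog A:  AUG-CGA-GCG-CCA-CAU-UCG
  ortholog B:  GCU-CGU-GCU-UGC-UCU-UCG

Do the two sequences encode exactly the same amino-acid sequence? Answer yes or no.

no

Codon 1: AUG Met / GCU Ala — nonsynonymous.
Codon 2: CGA Arg / CGU Arg — synonymous.
Codon 3: GCG Ala / GCU Ala — synonymous.
Codon 4: CCA Pro / UGC Cys — nonsynonymous.
Codon 5: CAU His / UCU Ser — nonsynonymous.
Codon 6: UCG Ser / UCG Ser — identical.
Nonsynonymous differences: 3 → different protein.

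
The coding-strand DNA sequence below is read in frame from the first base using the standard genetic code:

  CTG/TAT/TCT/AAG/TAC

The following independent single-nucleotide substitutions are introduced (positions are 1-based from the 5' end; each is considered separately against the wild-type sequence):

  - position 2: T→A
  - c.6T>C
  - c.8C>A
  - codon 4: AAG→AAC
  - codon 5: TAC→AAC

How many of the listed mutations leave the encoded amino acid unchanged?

1

Codon 1: CTG (Leu) → CAG (Gln) — missense.
Codon 2: TAT (Tyr) → TAC (Tyr) — synonymous.
Codon 3: TCT (Ser) → TAT (Tyr) — missense.
Codon 4: AAG (Lys) → AAC (Asn) — missense.
Codon 5: TAC (Tyr) → AAC (Asn) — missense.
Synonymous: 1 of 5.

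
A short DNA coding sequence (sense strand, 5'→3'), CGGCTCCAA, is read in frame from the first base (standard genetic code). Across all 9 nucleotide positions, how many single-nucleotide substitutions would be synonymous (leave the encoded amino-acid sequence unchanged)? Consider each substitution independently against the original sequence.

8

Codon 1 (CGG, Arg): 4 synonymous substitutions.
Codon 2 (CTC, Leu): 3 synonymous substitutions.
Codon 3 (CAA, Gln): 1 synonymous substitution.
Total: 4 + 3 + 1 = 8.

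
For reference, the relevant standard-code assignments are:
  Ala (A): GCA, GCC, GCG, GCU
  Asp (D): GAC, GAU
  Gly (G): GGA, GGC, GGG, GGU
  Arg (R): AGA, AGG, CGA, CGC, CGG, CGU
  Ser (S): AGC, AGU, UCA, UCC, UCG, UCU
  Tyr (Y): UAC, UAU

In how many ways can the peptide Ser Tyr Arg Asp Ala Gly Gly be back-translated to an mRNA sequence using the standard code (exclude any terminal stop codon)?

Ser: 6 codons.
Tyr: 2 codons.
Arg: 6 codons.
Asp: 2 codons.
Ala: 4 codons.
Gly: 4 codons.
Gly: 4 codons.
6 × 2 × 6 × 2 × 4 × 4 × 4 = 9216.

9216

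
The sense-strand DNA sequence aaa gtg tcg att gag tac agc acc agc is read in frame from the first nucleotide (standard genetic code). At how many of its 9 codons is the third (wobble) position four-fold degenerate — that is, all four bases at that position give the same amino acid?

Codon 1 AAA (Lys): third position 2-fold.
Codon 2 GTG (Val): third position 4-fold.
Codon 3 TCG (Ser): third position 4-fold.
Codon 4 ATT (Ile): third position 3-fold.
Codon 5 GAG (Glu): third position 2-fold.
Codon 6 TAC (Tyr): third position 2-fold.
Codon 7 AGC (Ser): third position 2-fold.
Codon 8 ACC (Thr): third position 4-fold.
Codon 9 AGC (Ser): third position 2-fold.
Four-fold degenerate third positions: 3.

3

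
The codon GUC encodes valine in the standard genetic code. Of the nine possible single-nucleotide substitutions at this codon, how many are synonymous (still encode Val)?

Position 1: none → 0 synonymous.
Position 2: none → 0 synonymous.
Position 3: GUU, GUA, GUG → 3 synonymous.
Total: 0 + 0 + 3 = 3.

3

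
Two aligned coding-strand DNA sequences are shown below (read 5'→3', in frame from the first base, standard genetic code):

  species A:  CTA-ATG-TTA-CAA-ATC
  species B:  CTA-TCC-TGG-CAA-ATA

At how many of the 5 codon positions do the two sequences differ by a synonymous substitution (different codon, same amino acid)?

1

Codon 1: CTA Leu / CTA Leu — identical.
Codon 2: ATG Met / TCC Ser — nonsynonymous.
Codon 3: TTA Leu / TGG Trp — nonsynonymous.
Codon 4: CAA Gln / CAA Gln — identical.
Codon 5: ATC Ile / ATA Ile — synonymous.
Synonymous differences: 1.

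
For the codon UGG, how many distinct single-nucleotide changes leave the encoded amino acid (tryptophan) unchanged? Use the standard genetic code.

Position 1: none → 0 synonymous.
Position 2: none → 0 synonymous.
Position 3: none → 0 synonymous.
Total: 0 + 0 + 0 = 0.

0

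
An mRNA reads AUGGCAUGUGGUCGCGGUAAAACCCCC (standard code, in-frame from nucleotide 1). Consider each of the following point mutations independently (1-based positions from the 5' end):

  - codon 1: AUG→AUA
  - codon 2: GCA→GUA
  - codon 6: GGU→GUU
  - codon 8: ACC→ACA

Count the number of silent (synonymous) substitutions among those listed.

1

Codon 1: AUG (Met) → AUA (Ile) — missense.
Codon 2: GCA (Ala) → GUA (Val) — missense.
Codon 6: GGU (Gly) → GUU (Val) — missense.
Codon 8: ACC (Thr) → ACA (Thr) — synonymous.
Synonymous: 1 of 4.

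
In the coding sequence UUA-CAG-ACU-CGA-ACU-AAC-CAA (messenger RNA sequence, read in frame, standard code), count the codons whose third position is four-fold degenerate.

3

Codon 1 UUA (Leu): third position 2-fold.
Codon 2 CAG (Gln): third position 2-fold.
Codon 3 ACU (Thr): third position 4-fold.
Codon 4 CGA (Arg): third position 4-fold.
Codon 5 ACU (Thr): third position 4-fold.
Codon 6 AAC (Asn): third position 2-fold.
Codon 7 CAA (Gln): third position 2-fold.
Four-fold degenerate third positions: 3.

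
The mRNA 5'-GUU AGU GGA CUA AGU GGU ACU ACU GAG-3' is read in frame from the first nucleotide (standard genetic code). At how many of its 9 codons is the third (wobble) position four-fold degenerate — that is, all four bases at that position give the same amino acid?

6

Codon 1 GUU (Val): third position 4-fold.
Codon 2 AGU (Ser): third position 2-fold.
Codon 3 GGA (Gly): third position 4-fold.
Codon 4 CUA (Leu): third position 4-fold.
Codon 5 AGU (Ser): third position 2-fold.
Codon 6 GGU (Gly): third position 4-fold.
Codon 7 ACU (Thr): third position 4-fold.
Codon 8 ACU (Thr): third position 4-fold.
Codon 9 GAG (Glu): third position 2-fold.
Four-fold degenerate third positions: 6.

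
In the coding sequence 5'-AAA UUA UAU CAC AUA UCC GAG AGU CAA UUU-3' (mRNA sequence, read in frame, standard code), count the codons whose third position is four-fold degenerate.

1

Codon 1 AAA (Lys): third position 2-fold.
Codon 2 UUA (Leu): third position 2-fold.
Codon 3 UAU (Tyr): third position 2-fold.
Codon 4 CAC (His): third position 2-fold.
Codon 5 AUA (Ile): third position 3-fold.
Codon 6 UCC (Ser): third position 4-fold.
Codon 7 GAG (Glu): third position 2-fold.
Codon 8 AGU (Ser): third position 2-fold.
Codon 9 CAA (Gln): third position 2-fold.
Codon 10 UUU (Phe): third position 2-fold.
Four-fold degenerate third positions: 1.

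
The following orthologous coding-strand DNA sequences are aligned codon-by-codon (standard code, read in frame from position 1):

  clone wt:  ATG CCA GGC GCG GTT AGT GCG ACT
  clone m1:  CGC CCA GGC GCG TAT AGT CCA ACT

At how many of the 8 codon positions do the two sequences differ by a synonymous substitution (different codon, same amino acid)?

0

Codon 1: ATG Met / CGC Arg — nonsynonymous.
Codon 2: CCA Pro / CCA Pro — identical.
Codon 3: GGC Gly / GGC Gly — identical.
Codon 4: GCG Ala / GCG Ala — identical.
Codon 5: GTT Val / TAT Tyr — nonsynonymous.
Codon 6: AGT Ser / AGT Ser — identical.
Codon 7: GCG Ala / CCA Pro — nonsynonymous.
Codon 8: ACT Thr / ACT Thr — identical.
Synonymous differences: 0.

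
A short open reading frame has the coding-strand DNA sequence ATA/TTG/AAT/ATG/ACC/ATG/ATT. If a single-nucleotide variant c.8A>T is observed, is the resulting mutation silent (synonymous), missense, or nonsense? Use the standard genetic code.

missense

Position 8 falls in codon 3: AAT → Asn.
After the substitution the codon is ATT → Ile.
Asn ≠ Ile, so this is a missense mutation.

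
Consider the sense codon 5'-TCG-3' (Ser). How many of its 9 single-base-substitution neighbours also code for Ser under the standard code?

3

Position 1: none → 0 synonymous.
Position 2: none → 0 synonymous.
Position 3: TCT, TCC, TCA → 3 synonymous.
Total: 0 + 0 + 3 = 3.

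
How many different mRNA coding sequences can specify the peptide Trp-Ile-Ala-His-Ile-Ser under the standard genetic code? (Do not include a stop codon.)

Trp: 1 codon.
Ile: 3 codons.
Ala: 4 codons.
His: 2 codons.
Ile: 3 codons.
Ser: 6 codons.
1 × 3 × 4 × 2 × 3 × 6 = 432.

432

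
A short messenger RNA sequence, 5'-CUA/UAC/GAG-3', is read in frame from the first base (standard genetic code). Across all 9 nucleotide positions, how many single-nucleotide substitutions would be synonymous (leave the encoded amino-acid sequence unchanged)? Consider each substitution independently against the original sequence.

6

Codon 1 (CUA, Leu): 4 synonymous substitutions.
Codon 2 (UAC, Tyr): 1 synonymous substitution.
Codon 3 (GAG, Glu): 1 synonymous substitution.
Total: 4 + 1 + 1 = 6.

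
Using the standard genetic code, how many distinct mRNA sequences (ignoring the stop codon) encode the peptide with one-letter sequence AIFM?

24

Ala: 4 codons.
Ile: 3 codons.
Phe: 2 codons.
Met: 1 codon.
4 × 3 × 2 × 1 = 24.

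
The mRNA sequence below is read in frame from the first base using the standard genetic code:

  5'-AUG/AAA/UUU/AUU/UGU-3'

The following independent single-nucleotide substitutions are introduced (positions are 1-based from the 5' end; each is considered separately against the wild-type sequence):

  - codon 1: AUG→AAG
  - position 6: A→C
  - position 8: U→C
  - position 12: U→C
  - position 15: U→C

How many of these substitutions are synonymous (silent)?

Codon 1: AUG (Met) → AAG (Lys) — missense.
Codon 2: AAA (Lys) → AAC (Asn) — missense.
Codon 3: UUU (Phe) → UCU (Ser) — missense.
Codon 4: AUU (Ile) → AUC (Ile) — synonymous.
Codon 5: UGU (Cys) → UGC (Cys) — synonymous.
Synonymous: 2 of 5.

2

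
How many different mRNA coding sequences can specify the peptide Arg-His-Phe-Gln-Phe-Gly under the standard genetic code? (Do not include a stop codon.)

Arg: 6 codons.
His: 2 codons.
Phe: 2 codons.
Gln: 2 codons.
Phe: 2 codons.
Gly: 4 codons.
6 × 2 × 2 × 2 × 2 × 4 = 384.

384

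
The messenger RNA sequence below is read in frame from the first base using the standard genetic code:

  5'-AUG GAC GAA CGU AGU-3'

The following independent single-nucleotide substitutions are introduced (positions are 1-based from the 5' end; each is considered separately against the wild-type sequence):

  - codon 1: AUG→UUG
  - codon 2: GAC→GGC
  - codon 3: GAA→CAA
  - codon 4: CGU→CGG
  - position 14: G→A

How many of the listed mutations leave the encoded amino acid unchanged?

Codon 1: AUG (Met) → UUG (Leu) — missense.
Codon 2: GAC (Asp) → GGC (Gly) — missense.
Codon 3: GAA (Glu) → CAA (Gln) — missense.
Codon 4: CGU (Arg) → CGG (Arg) — synonymous.
Codon 5: AGU (Ser) → AAU (Asn) — missense.
Synonymous: 1 of 5.

1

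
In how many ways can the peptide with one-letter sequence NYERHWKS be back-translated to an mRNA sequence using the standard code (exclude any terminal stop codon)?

1152

Asn: 2 codons.
Tyr: 2 codons.
Glu: 2 codons.
Arg: 6 codons.
His: 2 codons.
Trp: 1 codon.
Lys: 2 codons.
Ser: 6 codons.
2 × 2 × 2 × 6 × 2 × 1 × 2 × 6 = 1152.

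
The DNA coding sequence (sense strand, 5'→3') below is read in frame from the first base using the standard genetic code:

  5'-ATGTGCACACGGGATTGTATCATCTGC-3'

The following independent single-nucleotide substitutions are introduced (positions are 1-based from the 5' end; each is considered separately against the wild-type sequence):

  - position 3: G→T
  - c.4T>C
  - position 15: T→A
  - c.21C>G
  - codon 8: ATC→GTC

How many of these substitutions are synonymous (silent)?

Codon 1: ATG (Met) → ATT (Ile) — missense.
Codon 2: TGC (Cys) → CGC (Arg) — missense.
Codon 5: GAT (Asp) → GAA (Glu) — missense.
Codon 7: ATC (Ile) → ATG (Met) — missense.
Codon 8: ATC (Ile) → GTC (Val) — missense.
Synonymous: 0 of 5.

0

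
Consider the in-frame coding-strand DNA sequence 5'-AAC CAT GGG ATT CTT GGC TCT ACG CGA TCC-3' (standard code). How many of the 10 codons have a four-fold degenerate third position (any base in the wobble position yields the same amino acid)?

Codon 1 AAC (Asn): third position 2-fold.
Codon 2 CAT (His): third position 2-fold.
Codon 3 GGG (Gly): third position 4-fold.
Codon 4 ATT (Ile): third position 3-fold.
Codon 5 CTT (Leu): third position 4-fold.
Codon 6 GGC (Gly): third position 4-fold.
Codon 7 TCT (Ser): third position 4-fold.
Codon 8 ACG (Thr): third position 4-fold.
Codon 9 CGA (Arg): third position 4-fold.
Codon 10 TCC (Ser): third position 4-fold.
Four-fold degenerate third positions: 7.

7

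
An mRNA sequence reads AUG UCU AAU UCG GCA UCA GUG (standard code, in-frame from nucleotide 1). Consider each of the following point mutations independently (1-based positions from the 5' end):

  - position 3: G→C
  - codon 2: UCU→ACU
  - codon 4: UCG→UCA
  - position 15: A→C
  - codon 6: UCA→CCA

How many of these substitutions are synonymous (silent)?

Codon 1: AUG (Met) → AUC (Ile) — missense.
Codon 2: UCU (Ser) → ACU (Thr) — missense.
Codon 4: UCG (Ser) → UCA (Ser) — synonymous.
Codon 5: GCA (Ala) → GCC (Ala) — synonymous.
Codon 6: UCA (Ser) → CCA (Pro) — missense.
Synonymous: 2 of 5.

2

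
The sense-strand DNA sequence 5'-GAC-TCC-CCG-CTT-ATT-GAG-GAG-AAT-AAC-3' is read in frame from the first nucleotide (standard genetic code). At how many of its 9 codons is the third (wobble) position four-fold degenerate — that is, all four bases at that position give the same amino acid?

3

Codon 1 GAC (Asp): third position 2-fold.
Codon 2 TCC (Ser): third position 4-fold.
Codon 3 CCG (Pro): third position 4-fold.
Codon 4 CTT (Leu): third position 4-fold.
Codon 5 ATT (Ile): third position 3-fold.
Codon 6 GAG (Glu): third position 2-fold.
Codon 7 GAG (Glu): third position 2-fold.
Codon 8 AAT (Asn): third position 2-fold.
Codon 9 AAC (Asn): third position 2-fold.
Four-fold degenerate third positions: 3.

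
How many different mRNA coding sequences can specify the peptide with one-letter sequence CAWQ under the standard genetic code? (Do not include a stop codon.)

Cys: 2 codons.
Ala: 4 codons.
Trp: 1 codon.
Gln: 2 codons.
2 × 4 × 1 × 2 = 16.

16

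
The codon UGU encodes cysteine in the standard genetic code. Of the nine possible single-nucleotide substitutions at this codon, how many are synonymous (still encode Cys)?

1

Position 1: none → 0 synonymous.
Position 2: none → 0 synonymous.
Position 3: UGC → 1 synonymous.
Total: 0 + 0 + 1 = 1.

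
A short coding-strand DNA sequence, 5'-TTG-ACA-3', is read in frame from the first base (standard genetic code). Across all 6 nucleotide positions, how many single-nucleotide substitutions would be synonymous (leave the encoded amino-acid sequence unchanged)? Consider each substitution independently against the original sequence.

5

Codon 1 (TTG, Leu): 2 synonymous substitutions.
Codon 2 (ACA, Thr): 3 synonymous substitutions.
Total: 2 + 3 = 5.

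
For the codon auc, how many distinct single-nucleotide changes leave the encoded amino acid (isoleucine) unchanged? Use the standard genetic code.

Position 1: none → 0 synonymous.
Position 2: none → 0 synonymous.
Position 3: AUU, AUA → 2 synonymous.
Total: 0 + 0 + 2 = 2.

2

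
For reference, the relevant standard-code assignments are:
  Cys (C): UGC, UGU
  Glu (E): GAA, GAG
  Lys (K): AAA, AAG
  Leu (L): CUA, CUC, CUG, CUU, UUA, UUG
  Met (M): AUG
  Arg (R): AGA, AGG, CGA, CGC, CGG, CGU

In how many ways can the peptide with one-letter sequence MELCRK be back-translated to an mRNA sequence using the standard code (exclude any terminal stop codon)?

Met: 1 codon.
Glu: 2 codons.
Leu: 6 codons.
Cys: 2 codons.
Arg: 6 codons.
Lys: 2 codons.
1 × 2 × 6 × 2 × 6 × 2 = 288.

288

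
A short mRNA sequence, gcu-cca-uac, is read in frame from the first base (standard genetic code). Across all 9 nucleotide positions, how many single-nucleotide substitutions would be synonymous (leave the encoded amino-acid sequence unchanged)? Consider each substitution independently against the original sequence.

7

Codon 1 (GCU, Ala): 3 synonymous substitutions.
Codon 2 (CCA, Pro): 3 synonymous substitutions.
Codon 3 (UAC, Tyr): 1 synonymous substitution.
Total: 3 + 3 + 1 = 7.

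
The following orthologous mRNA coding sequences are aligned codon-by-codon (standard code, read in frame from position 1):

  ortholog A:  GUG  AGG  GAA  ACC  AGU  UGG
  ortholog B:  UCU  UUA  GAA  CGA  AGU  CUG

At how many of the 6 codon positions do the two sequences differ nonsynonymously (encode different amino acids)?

4

Codon 1: GUG Val / UCU Ser — nonsynonymous.
Codon 2: AGG Arg / UUA Leu — nonsynonymous.
Codon 3: GAA Glu / GAA Glu — identical.
Codon 4: ACC Thr / CGA Arg — nonsynonymous.
Codon 5: AGU Ser / AGU Ser — identical.
Codon 6: UGG Trp / CUG Leu — nonsynonymous.
Nonsynonymous differences: 4.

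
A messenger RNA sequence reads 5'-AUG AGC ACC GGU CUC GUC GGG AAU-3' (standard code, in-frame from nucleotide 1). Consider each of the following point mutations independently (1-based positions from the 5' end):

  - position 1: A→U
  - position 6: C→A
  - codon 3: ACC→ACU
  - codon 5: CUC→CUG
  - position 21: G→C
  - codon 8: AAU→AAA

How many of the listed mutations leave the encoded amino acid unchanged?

Codon 1: AUG (Met) → UUG (Leu) — missense.
Codon 2: AGC (Ser) → AGA (Arg) — missense.
Codon 3: ACC (Thr) → ACU (Thr) — synonymous.
Codon 5: CUC (Leu) → CUG (Leu) — synonymous.
Codon 7: GGG (Gly) → GGC (Gly) — synonymous.
Codon 8: AAU (Asn) → AAA (Lys) — missense.
Synonymous: 3 of 6.

3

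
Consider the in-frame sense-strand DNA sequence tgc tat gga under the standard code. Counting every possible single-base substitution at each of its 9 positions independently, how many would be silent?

Codon 1 (TGC, Cys): 1 synonymous substitution.
Codon 2 (TAT, Tyr): 1 synonymous substitution.
Codon 3 (GGA, Gly): 3 synonymous substitutions.
Total: 1 + 1 + 3 = 5.

5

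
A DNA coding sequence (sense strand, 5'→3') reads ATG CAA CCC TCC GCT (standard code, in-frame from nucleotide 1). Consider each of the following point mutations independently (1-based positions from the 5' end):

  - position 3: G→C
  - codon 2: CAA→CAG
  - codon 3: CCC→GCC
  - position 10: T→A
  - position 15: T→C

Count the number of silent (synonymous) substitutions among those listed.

Codon 1: ATG (Met) → ATC (Ile) — missense.
Codon 2: CAA (Gln) → CAG (Gln) — synonymous.
Codon 3: CCC (Pro) → GCC (Ala) — missense.
Codon 4: TCC (Ser) → ACC (Thr) — missense.
Codon 5: GCT (Ala) → GCC (Ala) — synonymous.
Synonymous: 2 of 5.

2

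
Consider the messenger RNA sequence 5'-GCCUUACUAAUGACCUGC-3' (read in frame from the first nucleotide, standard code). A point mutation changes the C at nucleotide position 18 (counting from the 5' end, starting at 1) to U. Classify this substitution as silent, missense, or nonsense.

silent

Position 18 falls in codon 6: UGC → Cys.
After the substitution the codon is UGU → Cys.
Both encode Cys, so the change is synonymous.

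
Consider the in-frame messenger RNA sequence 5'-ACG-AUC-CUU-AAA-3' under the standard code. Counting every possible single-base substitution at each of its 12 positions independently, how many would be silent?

9

Codon 1 (ACG, Thr): 3 synonymous substitutions.
Codon 2 (AUC, Ile): 2 synonymous substitutions.
Codon 3 (CUU, Leu): 3 synonymous substitutions.
Codon 4 (AAA, Lys): 1 synonymous substitution.
Total: 3 + 2 + 3 + 1 = 9.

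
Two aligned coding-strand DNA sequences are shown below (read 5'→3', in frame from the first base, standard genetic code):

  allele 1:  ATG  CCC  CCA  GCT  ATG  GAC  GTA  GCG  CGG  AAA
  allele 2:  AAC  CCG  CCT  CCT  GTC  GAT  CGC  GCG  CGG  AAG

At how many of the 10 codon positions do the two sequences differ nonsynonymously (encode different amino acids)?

Codon 1: ATG Met / AAC Asn — nonsynonymous.
Codon 2: CCC Pro / CCG Pro — synonymous.
Codon 3: CCA Pro / CCT Pro — synonymous.
Codon 4: GCT Ala / CCT Pro — nonsynonymous.
Codon 5: ATG Met / GTC Val — nonsynonymous.
Codon 6: GAC Asp / GAT Asp — synonymous.
Codon 7: GTA Val / CGC Arg — nonsynonymous.
Codon 8: GCG Ala / GCG Ala — identical.
Codon 9: CGG Arg / CGG Arg — identical.
Codon 10: AAA Lys / AAG Lys — synonymous.
Nonsynonymous differences: 4.

4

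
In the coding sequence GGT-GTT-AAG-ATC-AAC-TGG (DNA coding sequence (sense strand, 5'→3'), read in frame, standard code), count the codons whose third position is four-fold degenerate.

2

Codon 1 GGT (Gly): third position 4-fold.
Codon 2 GTT (Val): third position 4-fold.
Codon 3 AAG (Lys): third position 2-fold.
Codon 4 ATC (Ile): third position 3-fold.
Codon 5 AAC (Asn): third position 2-fold.
Codon 6 TGG (Trp): third position 1-fold.
Four-fold degenerate third positions: 2.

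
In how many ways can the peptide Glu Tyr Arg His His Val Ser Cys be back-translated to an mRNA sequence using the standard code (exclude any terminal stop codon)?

4608

Glu: 2 codons.
Tyr: 2 codons.
Arg: 6 codons.
His: 2 codons.
His: 2 codons.
Val: 4 codons.
Ser: 6 codons.
Cys: 2 codons.
2 × 2 × 6 × 2 × 2 × 4 × 6 × 2 = 4608.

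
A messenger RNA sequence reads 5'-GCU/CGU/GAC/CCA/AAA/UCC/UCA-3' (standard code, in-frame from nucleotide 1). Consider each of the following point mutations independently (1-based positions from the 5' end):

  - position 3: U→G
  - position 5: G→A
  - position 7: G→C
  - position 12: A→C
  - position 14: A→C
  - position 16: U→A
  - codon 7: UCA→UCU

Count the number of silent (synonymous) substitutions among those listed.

3

Codon 1: GCU (Ala) → GCG (Ala) — synonymous.
Codon 2: CGU (Arg) → CAU (His) — missense.
Codon 3: GAC (Asp) → CAC (His) — missense.
Codon 4: CCA (Pro) → CCC (Pro) — synonymous.
Codon 5: AAA (Lys) → ACA (Thr) — missense.
Codon 6: UCC (Ser) → ACC (Thr) — missense.
Codon 7: UCA (Ser) → UCU (Ser) — synonymous.
Synonymous: 3 of 7.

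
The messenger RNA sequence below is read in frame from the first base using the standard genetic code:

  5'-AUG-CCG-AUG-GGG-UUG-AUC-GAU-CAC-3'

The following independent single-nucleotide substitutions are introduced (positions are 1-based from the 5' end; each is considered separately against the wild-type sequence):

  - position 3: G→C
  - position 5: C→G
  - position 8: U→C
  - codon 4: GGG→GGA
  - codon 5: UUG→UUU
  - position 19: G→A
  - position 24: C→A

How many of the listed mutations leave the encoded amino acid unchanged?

1

Codon 1: AUG (Met) → AUC (Ile) — missense.
Codon 2: CCG (Pro) → CGG (Arg) — missense.
Codon 3: AUG (Met) → ACG (Thr) — missense.
Codon 4: GGG (Gly) → GGA (Gly) — synonymous.
Codon 5: UUG (Leu) → UUU (Phe) — missense.
Codon 7: GAU (Asp) → AAU (Asn) — missense.
Codon 8: CAC (His) → CAA (Gln) — missense.
Synonymous: 1 of 7.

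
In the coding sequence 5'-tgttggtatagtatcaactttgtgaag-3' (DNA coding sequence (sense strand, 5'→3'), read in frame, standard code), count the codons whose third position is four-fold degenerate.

1

Codon 1 TGT (Cys): third position 2-fold.
Codon 2 TGG (Trp): third position 1-fold.
Codon 3 TAT (Tyr): third position 2-fold.
Codon 4 AGT (Ser): third position 2-fold.
Codon 5 ATC (Ile): third position 3-fold.
Codon 6 AAC (Asn): third position 2-fold.
Codon 7 TTT (Phe): third position 2-fold.
Codon 8 GTG (Val): third position 4-fold.
Codon 9 AAG (Lys): third position 2-fold.
Four-fold degenerate third positions: 1.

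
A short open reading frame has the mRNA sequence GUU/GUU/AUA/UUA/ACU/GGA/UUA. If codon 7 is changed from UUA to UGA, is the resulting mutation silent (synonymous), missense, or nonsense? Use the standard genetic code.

Position 20 falls in codon 7: UUA → Leu.
After the substitution the codon is UGA → Stop.
The new codon is a stop codon, so this is a nonsense mutation.

nonsense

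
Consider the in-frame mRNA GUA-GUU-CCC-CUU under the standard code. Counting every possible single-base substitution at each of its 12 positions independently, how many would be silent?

12

Codon 1 (GUA, Val): 3 synonymous substitutions.
Codon 2 (GUU, Val): 3 synonymous substitutions.
Codon 3 (CCC, Pro): 3 synonymous substitutions.
Codon 4 (CUU, Leu): 3 synonymous substitutions.
Total: 3 + 3 + 3 + 3 = 12.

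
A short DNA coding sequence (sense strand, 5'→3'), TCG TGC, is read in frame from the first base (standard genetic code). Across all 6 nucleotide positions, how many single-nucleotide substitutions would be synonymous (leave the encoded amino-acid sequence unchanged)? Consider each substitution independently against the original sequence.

4

Codon 1 (TCG, Ser): 3 synonymous substitutions.
Codon 2 (TGC, Cys): 1 synonymous substitution.
Total: 3 + 1 = 4.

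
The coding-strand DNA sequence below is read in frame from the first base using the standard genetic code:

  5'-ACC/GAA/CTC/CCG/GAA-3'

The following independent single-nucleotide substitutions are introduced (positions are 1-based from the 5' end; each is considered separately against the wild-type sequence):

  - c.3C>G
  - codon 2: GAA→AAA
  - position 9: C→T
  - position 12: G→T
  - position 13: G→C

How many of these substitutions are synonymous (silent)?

Codon 1: ACC (Thr) → ACG (Thr) — synonymous.
Codon 2: GAA (Glu) → AAA (Lys) — missense.
Codon 3: CTC (Leu) → CTT (Leu) — synonymous.
Codon 4: CCG (Pro) → CCT (Pro) — synonymous.
Codon 5: GAA (Glu) → CAA (Gln) — missense.
Synonymous: 3 of 5.

3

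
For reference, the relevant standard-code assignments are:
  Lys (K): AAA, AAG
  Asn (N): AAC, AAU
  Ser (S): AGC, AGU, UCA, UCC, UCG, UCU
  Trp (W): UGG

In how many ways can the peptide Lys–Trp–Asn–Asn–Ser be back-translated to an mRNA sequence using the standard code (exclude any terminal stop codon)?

Lys: 2 codons.
Trp: 1 codon.
Asn: 2 codons.
Asn: 2 codons.
Ser: 6 codons.
2 × 1 × 2 × 2 × 6 = 48.

48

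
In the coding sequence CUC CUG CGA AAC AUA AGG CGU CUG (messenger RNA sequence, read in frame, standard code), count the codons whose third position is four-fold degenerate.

Codon 1 CUC (Leu): third position 4-fold.
Codon 2 CUG (Leu): third position 4-fold.
Codon 3 CGA (Arg): third position 4-fold.
Codon 4 AAC (Asn): third position 2-fold.
Codon 5 AUA (Ile): third position 3-fold.
Codon 6 AGG (Arg): third position 2-fold.
Codon 7 CGU (Arg): third position 4-fold.
Codon 8 CUG (Leu): third position 4-fold.
Four-fold degenerate third positions: 5.

5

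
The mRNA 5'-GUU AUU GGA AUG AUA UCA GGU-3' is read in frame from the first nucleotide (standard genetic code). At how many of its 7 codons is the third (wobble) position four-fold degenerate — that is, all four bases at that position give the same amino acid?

4

Codon 1 GUU (Val): third position 4-fold.
Codon 2 AUU (Ile): third position 3-fold.
Codon 3 GGA (Gly): third position 4-fold.
Codon 4 AUG (Met): third position 1-fold.
Codon 5 AUA (Ile): third position 3-fold.
Codon 6 UCA (Ser): third position 4-fold.
Codon 7 GGU (Gly): third position 4-fold.
Four-fold degenerate third positions: 4.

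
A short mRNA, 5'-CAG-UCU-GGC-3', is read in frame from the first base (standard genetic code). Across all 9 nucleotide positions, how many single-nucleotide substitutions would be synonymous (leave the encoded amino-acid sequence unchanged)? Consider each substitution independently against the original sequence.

Codon 1 (CAG, Gln): 1 synonymous substitution.
Codon 2 (UCU, Ser): 3 synonymous substitutions.
Codon 3 (GGC, Gly): 3 synonymous substitutions.
Total: 1 + 3 + 3 = 7.

7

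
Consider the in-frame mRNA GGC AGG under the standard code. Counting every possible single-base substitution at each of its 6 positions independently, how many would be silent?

5

Codon 1 (GGC, Gly): 3 synonymous substitutions.
Codon 2 (AGG, Arg): 2 synonymous substitutions.
Total: 3 + 2 = 5.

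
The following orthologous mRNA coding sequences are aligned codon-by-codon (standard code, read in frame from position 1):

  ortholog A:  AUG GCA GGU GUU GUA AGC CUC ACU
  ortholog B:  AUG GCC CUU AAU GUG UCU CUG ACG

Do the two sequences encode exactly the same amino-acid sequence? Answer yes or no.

Codon 1: AUG Met / AUG Met — identical.
Codon 2: GCA Ala / GCC Ala — synonymous.
Codon 3: GGU Gly / CUU Leu — nonsynonymous.
Codon 4: GUU Val / AAU Asn — nonsynonymous.
Codon 5: GUA Val / GUG Val — synonymous.
Codon 6: AGC Ser / UCU Ser — synonymous.
Codon 7: CUC Leu / CUG Leu — synonymous.
Codon 8: ACU Thr / ACG Thr — synonymous.
Nonsynonymous differences: 2 → different protein.

no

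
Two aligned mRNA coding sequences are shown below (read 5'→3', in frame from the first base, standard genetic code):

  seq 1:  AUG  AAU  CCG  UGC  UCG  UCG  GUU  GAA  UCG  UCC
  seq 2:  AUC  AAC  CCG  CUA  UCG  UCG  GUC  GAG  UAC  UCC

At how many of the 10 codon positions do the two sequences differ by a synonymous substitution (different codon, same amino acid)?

3

Codon 1: AUG Met / AUC Ile — nonsynonymous.
Codon 2: AAU Asn / AAC Asn — synonymous.
Codon 3: CCG Pro / CCG Pro — identical.
Codon 4: UGC Cys / CUA Leu — nonsynonymous.
Codon 5: UCG Ser / UCG Ser — identical.
Codon 6: UCG Ser / UCG Ser — identical.
Codon 7: GUU Val / GUC Val — synonymous.
Codon 8: GAA Glu / GAG Glu — synonymous.
Codon 9: UCG Ser / UAC Tyr — nonsynonymous.
Codon 10: UCC Ser / UCC Ser — identical.
Synonymous differences: 3.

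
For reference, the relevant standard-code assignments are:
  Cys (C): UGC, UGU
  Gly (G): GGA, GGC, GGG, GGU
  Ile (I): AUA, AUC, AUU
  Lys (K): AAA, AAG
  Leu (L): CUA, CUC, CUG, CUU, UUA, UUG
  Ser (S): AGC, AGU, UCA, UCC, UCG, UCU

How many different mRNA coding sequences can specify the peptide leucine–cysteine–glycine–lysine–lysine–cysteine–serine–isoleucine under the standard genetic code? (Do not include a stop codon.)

6912

Leu: 6 codons.
Cys: 2 codons.
Gly: 4 codons.
Lys: 2 codons.
Lys: 2 codons.
Cys: 2 codons.
Ser: 6 codons.
Ile: 3 codons.
6 × 2 × 4 × 2 × 2 × 2 × 6 × 3 = 6912.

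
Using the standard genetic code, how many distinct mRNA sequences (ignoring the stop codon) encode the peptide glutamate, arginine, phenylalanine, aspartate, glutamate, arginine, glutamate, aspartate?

2304

Glu: 2 codons.
Arg: 6 codons.
Phe: 2 codons.
Asp: 2 codons.
Glu: 2 codons.
Arg: 6 codons.
Glu: 2 codons.
Asp: 2 codons.
2 × 6 × 2 × 2 × 2 × 6 × 2 × 2 = 2304.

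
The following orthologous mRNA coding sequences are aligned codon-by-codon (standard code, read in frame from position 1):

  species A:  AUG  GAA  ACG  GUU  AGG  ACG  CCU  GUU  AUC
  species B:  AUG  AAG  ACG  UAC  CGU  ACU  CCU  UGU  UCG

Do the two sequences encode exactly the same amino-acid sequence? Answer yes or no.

no

Codon 1: AUG Met / AUG Met — identical.
Codon 2: GAA Glu / AAG Lys — nonsynonymous.
Codon 3: ACG Thr / ACG Thr — identical.
Codon 4: GUU Val / UAC Tyr — nonsynonymous.
Codon 5: AGG Arg / CGU Arg — synonymous.
Codon 6: ACG Thr / ACU Thr — synonymous.
Codon 7: CCU Pro / CCU Pro — identical.
Codon 8: GUU Val / UGU Cys — nonsynonymous.
Codon 9: AUC Ile / UCG Ser — nonsynonymous.
Nonsynonymous differences: 4 → different protein.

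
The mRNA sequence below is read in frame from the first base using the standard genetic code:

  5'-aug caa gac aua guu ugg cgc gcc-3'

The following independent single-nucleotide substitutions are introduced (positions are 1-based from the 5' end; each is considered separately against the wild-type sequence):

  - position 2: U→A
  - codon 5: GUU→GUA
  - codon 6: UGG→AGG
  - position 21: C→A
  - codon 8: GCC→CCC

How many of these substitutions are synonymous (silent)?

Codon 1: AUG (Met) → AAG (Lys) — missense.
Codon 5: GUU (Val) → GUA (Val) — synonymous.
Codon 6: UGG (Trp) → AGG (Arg) — missense.
Codon 7: CGC (Arg) → CGA (Arg) — synonymous.
Codon 8: GCC (Ala) → CCC (Pro) — missense.
Synonymous: 2 of 5.

2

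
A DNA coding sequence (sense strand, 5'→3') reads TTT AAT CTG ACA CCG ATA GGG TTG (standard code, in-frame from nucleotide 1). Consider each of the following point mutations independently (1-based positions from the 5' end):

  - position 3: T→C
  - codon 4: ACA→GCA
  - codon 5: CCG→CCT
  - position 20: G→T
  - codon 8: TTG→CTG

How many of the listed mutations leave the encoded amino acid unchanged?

Codon 1: TTT (Phe) → TTC (Phe) — synonymous.
Codon 4: ACA (Thr) → GCA (Ala) — missense.
Codon 5: CCG (Pro) → CCT (Pro) — synonymous.
Codon 7: GGG (Gly) → GTG (Val) — missense.
Codon 8: TTG (Leu) → CTG (Leu) — synonymous.
Synonymous: 3 of 5.

3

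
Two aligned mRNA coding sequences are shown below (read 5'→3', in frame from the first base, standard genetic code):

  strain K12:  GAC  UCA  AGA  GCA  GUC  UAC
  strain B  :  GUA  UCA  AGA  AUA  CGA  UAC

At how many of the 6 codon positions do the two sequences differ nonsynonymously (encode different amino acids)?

3

Codon 1: GAC Asp / GUA Val — nonsynonymous.
Codon 2: UCA Ser / UCA Ser — identical.
Codon 3: AGA Arg / AGA Arg — identical.
Codon 4: GCA Ala / AUA Ile — nonsynonymous.
Codon 5: GUC Val / CGA Arg — nonsynonymous.
Codon 6: UAC Tyr / UAC Tyr — identical.
Nonsynonymous differences: 3.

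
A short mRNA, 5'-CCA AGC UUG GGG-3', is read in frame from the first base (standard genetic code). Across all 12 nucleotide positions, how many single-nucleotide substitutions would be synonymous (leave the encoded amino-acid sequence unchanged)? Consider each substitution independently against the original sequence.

Codon 1 (CCA, Pro): 3 synonymous substitutions.
Codon 2 (AGC, Ser): 1 synonymous substitution.
Codon 3 (UUG, Leu): 2 synonymous substitutions.
Codon 4 (GGG, Gly): 3 synonymous substitutions.
Total: 3 + 1 + 2 + 3 = 9.

9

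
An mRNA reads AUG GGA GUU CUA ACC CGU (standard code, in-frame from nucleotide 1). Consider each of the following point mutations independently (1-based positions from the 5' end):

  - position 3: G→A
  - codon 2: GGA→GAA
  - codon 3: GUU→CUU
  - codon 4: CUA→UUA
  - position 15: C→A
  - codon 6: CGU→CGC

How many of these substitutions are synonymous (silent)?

Codon 1: AUG (Met) → AUA (Ile) — missense.
Codon 2: GGA (Gly) → GAA (Glu) — missense.
Codon 3: GUU (Val) → CUU (Leu) — missense.
Codon 4: CUA (Leu) → UUA (Leu) — synonymous.
Codon 5: ACC (Thr) → ACA (Thr) — synonymous.
Codon 6: CGU (Arg) → CGC (Arg) — synonymous.
Synonymous: 3 of 6.

3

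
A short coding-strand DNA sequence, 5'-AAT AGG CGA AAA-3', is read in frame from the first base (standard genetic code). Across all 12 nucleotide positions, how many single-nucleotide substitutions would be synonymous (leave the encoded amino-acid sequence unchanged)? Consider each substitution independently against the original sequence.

8

Codon 1 (AAT, Asn): 1 synonymous substitution.
Codon 2 (AGG, Arg): 2 synonymous substitutions.
Codon 3 (CGA, Arg): 4 synonymous substitutions.
Codon 4 (AAA, Lys): 1 synonymous substitution.
Total: 1 + 2 + 4 + 1 = 8.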